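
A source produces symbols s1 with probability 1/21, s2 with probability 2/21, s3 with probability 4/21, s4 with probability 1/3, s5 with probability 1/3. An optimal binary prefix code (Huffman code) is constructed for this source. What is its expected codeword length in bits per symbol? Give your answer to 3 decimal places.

2.143 bits/symbol

Repeatedly combine the two least-probable nodes; the expected code length is the sum of the merged weights.
merge 1/21 + 2/21 → 1/7
merge 1/7 + 4/21 → 1/3
merge 1/3 + 1/3 → 2/3
merge 1/3 + 2/3 → 1
L = 1/7 + 1/3 + 2/3 + 1 = 15/7 ≈ 2.143 bits/symbol.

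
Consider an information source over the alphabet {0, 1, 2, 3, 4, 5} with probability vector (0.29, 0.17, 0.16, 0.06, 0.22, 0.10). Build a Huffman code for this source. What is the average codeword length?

2.48 bits/symbol

Repeatedly combine the two least-probable nodes; the expected code length is the sum of the merged weights.
merge 3/50 + 1/10 → 4/25
merge 4/25 + 4/25 → 8/25
merge 17/100 + 11/50 → 39/100
merge 29/100 + 8/25 → 61/100
merge 39/100 + 61/100 → 1
L = 4/25 + 8/25 + 39/100 + 61/100 + 1 = 62/25 = 2.48 bits/symbol.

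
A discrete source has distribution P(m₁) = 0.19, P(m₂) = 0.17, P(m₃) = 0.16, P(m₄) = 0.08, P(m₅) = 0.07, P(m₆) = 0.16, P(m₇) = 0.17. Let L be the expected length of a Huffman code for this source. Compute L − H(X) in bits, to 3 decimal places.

0.060 bits

Entropy H = −Σ p log₂ p ≈ 2.7305 bits.
Huffman merges: 7/100+2/25→3/20; 3/20+4/25→31/100; 4/25+17/100→33/100; 17/100+19/100→9/25; 31/100+33/100→16/25; 9/25+16/25→1. L = 279/100 ≈ 2.7900.
L − H = 2.7900 − 2.7305 = 0.060 bits.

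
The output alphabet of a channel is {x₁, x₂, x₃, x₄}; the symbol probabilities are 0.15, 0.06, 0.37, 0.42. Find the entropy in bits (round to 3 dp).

1.710 bits

H = −Σ pᵢ log₂ pᵢ.
−0.15·log₂(0.15) = 0.4105
−0.06·log₂(0.06) = 0.2435
−0.37·log₂(0.37) = 0.5307
−0.42·log₂(0.42) = 0.5256
Sum ≈ 1.7105 → 1.710 bits.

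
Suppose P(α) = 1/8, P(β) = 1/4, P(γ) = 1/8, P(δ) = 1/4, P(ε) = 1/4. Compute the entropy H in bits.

2.25 bits

Each probability is a power of 1/2, so log₂(1/p) is an integer.
H = Σ p·log₂(1/p) = 1/8·3 + 1/4·2 + 1/8·3 + 1/4·2 + 1/4·2 = 2.25 bits.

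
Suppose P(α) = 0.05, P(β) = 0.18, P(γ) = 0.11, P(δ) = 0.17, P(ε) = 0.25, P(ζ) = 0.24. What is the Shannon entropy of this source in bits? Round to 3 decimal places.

H = −Σ pᵢ log₂ pᵢ.
−0.05·log₂(0.05) = 0.2161
−0.18·log₂(0.18) = 0.4453
−0.11·log₂(0.11) = 0.3503
−0.17·log₂(0.17) = 0.4346
−0.25·log₂(0.25) = 0.5000
−0.24·log₂(0.24) = 0.4941
Sum ≈ 2.4404 → 2.440 bits.

2.440 bits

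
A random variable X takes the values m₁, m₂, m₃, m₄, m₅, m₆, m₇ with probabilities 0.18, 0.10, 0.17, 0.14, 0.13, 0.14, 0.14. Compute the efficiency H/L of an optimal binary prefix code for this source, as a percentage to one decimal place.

98.8%

Entropy H = −Σ p log₂ p ≈ 2.7861 bits.
Huffman merges: 1/10+13/100→23/100; 7/50+7/50→7/25; 7/50+17/100→31/100; 9/50+23/100→41/100; 7/25+31/100→59/100; 41/100+59/100→1. L = 141/50 ≈ 2.8200.
Efficiency = H/L = 2.7861/2.8200 = 98.8%.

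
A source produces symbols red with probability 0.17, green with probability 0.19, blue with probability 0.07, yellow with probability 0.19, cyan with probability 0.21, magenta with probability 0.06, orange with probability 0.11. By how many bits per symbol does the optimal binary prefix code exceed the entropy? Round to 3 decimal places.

0.050 bits

Entropy H = −Σ p log₂ p ≈ 2.6802 bits.
Huffman merges: 3/50+7/100→13/100; 11/100+13/100→6/25; 17/100+19/100→9/25; 19/100+21/100→2/5; 6/25+9/25→3/5; 2/5+3/5→1. L = 273/100 ≈ 2.7300.
L − H = 2.7300 − 2.6802 = 0.050 bits.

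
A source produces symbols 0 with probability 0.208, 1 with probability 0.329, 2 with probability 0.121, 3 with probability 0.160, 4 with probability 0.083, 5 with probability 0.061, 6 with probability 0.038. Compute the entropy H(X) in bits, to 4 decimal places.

H = −Σ pᵢ log₂ pᵢ.
−0.208·log₂(0.208) = 0.4712
−0.329·log₂(0.329) = 0.5277
−0.121·log₂(0.121) = 0.3687
−0.160·log₂(0.160) = 0.4230
−0.083·log₂(0.083) = 0.2980
−0.061·log₂(0.061) = 0.2461
−0.038·log₂(0.038) = 0.1793
Sum ≈ 2.5140 → 2.5140 bits.

2.5140 bits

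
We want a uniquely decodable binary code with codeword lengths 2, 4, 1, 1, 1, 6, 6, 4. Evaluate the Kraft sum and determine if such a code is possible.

1.90625; no

With common denominator 2^6 = 64: Σ 2^(−ℓᵢ) = 16/64 + 4/64 + 32/64 + 32/64 + 32/64 + 1/64 + 1/64 + 4/64 = 122/64 = 1.90625.
Kraft's inequality requires Σ ≤ 1; here Σ = 1.90625 > 1, so no such prefix code exists.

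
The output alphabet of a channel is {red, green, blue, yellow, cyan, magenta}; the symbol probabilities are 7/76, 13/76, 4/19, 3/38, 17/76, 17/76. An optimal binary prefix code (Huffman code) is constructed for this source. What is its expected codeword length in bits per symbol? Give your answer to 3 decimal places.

Repeatedly combine the two least-probable nodes; the expected code length is the sum of the merged weights.
merge 3/38 + 7/76 → 13/76
merge 13/76 + 13/76 → 13/38
merge 4/19 + 17/76 → 33/76
merge 17/76 + 13/38 → 43/76
merge 33/76 + 43/76 → 1
L = 13/76 + 13/38 + 33/76 + 43/76 + 1 = 191/76 ≈ 2.513 bits/symbol.

2.513 bits/symbol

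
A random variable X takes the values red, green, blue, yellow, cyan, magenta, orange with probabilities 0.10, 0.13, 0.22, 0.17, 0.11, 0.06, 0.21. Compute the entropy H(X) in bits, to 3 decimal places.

H = −Σ pᵢ log₂ pᵢ.
−0.10·log₂(0.10) = 0.3322
−0.13·log₂(0.13) = 0.3826
−0.22·log₂(0.22) = 0.4806
−0.17·log₂(0.17) = 0.4346
−0.11·log₂(0.11) = 0.3503
−0.06·log₂(0.06) = 0.2435
−0.21·log₂(0.21) = 0.4728
Sum ≈ 2.6966 → 2.697 bits.

2.697 bits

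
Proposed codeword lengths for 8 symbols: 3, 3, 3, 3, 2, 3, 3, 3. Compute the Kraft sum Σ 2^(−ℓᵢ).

With common denominator 2^3 = 8: Σ 2^(−ℓᵢ) = 1/8 + 1/8 + 1/8 + 1/8 + 2/8 + 1/8 + 1/8 + 1/8 = 9/8 = 1.125.

1.125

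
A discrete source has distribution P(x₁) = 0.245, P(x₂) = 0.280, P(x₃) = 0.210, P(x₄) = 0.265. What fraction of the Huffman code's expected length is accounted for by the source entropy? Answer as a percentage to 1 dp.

Entropy H = −Σ p log₂ p ≈ 1.9919 bits.
Huffman merges: 21/100+49/200→91/200; 53/200+7/25→109/200; 91/200+109/200→1. L = 2 ≈ 2.0000.
Efficiency = H/L = 1.9919/2.0000 = 99.6%.

99.6%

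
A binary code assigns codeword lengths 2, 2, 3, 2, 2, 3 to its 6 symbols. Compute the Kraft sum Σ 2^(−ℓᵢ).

With common denominator 2^3 = 8: Σ 2^(−ℓᵢ) = 2/8 + 2/8 + 1/8 + 2/8 + 2/8 + 1/8 = 10/8 = 1.25.

1.25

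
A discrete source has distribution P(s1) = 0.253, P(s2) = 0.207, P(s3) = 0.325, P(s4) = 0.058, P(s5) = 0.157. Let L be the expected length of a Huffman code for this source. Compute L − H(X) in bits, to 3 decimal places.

Entropy H = −Σ p log₂ p ≈ 2.1566 bits.
Huffman merges: 29/500+157/1000→43/200; 207/1000+43/200→211/500; 253/1000+13/40→289/500; 211/500+289/500→1. L = 443/200 ≈ 2.2150.
L − H = 2.2150 − 2.1566 = 0.058 bits.

0.058 bits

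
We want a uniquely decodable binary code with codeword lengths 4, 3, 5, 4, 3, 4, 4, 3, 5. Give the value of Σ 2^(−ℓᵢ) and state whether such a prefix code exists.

0.6875; yes

With common denominator 2^5 = 32: Σ 2^(−ℓᵢ) = 2/32 + 4/32 + 1/32 + 2/32 + 4/32 + 2/32 + 2/32 + 4/32 + 1/32 = 22/32 = 0.6875.
Kraft's inequality requires Σ ≤ 1; here Σ = 0.6875 ≤ 1, so such a prefix code exists.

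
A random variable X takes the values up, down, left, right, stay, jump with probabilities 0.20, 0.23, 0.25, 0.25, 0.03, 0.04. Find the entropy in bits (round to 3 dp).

2.290 bits

H = −Σ pᵢ log₂ pᵢ.
−0.20·log₂(0.20) = 0.4644
−0.23·log₂(0.23) = 0.4877
−0.25·log₂(0.25) = 0.5000
−0.25·log₂(0.25) = 0.5000
−0.03·log₂(0.03) = 0.1518
−0.04·log₂(0.04) = 0.1858
Sum ≈ 2.2896 → 2.290 bits.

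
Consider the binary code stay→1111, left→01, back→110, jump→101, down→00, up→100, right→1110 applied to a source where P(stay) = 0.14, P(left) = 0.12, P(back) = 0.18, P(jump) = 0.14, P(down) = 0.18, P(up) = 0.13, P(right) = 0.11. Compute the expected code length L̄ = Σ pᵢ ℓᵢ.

L̄ = Σ pᵢ·ℓᵢ = 0.14·4 + 0.12·2 + 0.18·3 + 0.14·3 + 0.18·2 + 0.13·3 + 0.11·4 = 2.95 bits/symbol.

2.95 bits/symbol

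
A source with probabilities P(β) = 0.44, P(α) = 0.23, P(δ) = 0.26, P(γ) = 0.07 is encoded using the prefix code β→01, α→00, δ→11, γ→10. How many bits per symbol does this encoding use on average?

2 bits/symbol

L̄ = Σ pᵢ·ℓᵢ = 0.44·2 + 0.23·2 + 0.26·2 + 0.07·2 = 2 bits/symbol.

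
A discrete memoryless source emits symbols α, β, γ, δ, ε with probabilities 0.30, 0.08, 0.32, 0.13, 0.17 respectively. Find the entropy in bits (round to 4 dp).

H = −Σ pᵢ log₂ pᵢ.
−0.30·log₂(0.30) = 0.5211
−0.08·log₂(0.08) = 0.2915
−0.32·log₂(0.32) = 0.5260
−0.13·log₂(0.13) = 0.3826
−0.17·log₂(0.17) = 0.4346
Sum ≈ 2.1559 → 2.1559 bits.

2.1559 bits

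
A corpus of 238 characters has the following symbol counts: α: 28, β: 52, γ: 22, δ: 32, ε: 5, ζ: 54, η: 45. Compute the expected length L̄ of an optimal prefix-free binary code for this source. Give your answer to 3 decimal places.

Probabilities are the counts divided by 238.
Repeatedly combine the two least-probable nodes; the expected code length is the sum of the merged weights.
merge 5/238 + 11/119 → 27/238
merge 27/238 + 2/17 → 55/238
merge 16/119 + 45/238 → 11/34
merge 26/119 + 27/119 → 53/119
merge 55/238 + 11/34 → 66/119
merge 53/119 + 66/119 → 1
L = 27/238 + 55/238 + 11/34 + 53/119 + 66/119 + 1 = 635/238 ≈ 2.668 bits/symbol.

2.668 bits/symbol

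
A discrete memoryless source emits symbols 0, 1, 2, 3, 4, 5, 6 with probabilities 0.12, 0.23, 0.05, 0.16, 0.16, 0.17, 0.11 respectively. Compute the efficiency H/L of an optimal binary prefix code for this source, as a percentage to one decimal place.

Entropy H = −Σ p log₂ p ≈ 2.7017 bits.
Huffman merges: 1/20+11/100→4/25; 3/25+4/25→7/25; 4/25+4/25→8/25; 17/100+23/100→2/5; 7/25+8/25→3/5; 2/5+3/5→1. L = 69/25 ≈ 2.7600.
Efficiency = H/L = 2.7017/2.7600 = 97.9%.

97.9%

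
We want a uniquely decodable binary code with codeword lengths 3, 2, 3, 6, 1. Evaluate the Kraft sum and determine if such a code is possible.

With common denominator 2^6 = 64: Σ 2^(−ℓᵢ) = 8/64 + 16/64 + 8/64 + 1/64 + 32/64 = 65/64 = 1.015625.
Kraft's inequality requires Σ ≤ 1; here Σ = 1.015625 > 1, so no such prefix code exists.

1.015625; no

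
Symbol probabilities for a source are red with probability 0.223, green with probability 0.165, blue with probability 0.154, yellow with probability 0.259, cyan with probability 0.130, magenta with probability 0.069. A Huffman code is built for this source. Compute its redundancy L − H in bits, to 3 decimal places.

Entropy H = −Σ p log₂ p ≈ 2.4809 bits.
Huffman merges: 69/1000+13/100→199/1000; 77/500+33/200→319/1000; 199/1000+223/1000→211/500; 259/1000+319/1000→289/500; 211/500+289/500→1. L = 1259/500 ≈ 2.5180.
L − H = 2.5180 − 2.4809 = 0.037 bits.

0.037 bits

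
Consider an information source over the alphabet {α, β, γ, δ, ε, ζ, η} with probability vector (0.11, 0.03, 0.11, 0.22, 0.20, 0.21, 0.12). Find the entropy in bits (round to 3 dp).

2.637 bits

H = −Σ pᵢ log₂ pᵢ.
−0.11·log₂(0.11) = 0.3503
−0.03·log₂(0.03) = 0.1518
−0.11·log₂(0.11) = 0.3503
−0.22·log₂(0.22) = 0.4806
−0.20·log₂(0.20) = 0.4644
−0.21·log₂(0.21) = 0.4728
−0.12·log₂(0.12) = 0.3671
Sum ≈ 2.6372 → 2.637 bits.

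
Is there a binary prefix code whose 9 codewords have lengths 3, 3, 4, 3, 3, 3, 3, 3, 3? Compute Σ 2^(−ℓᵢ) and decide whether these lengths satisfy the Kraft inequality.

1.0625; no

With common denominator 2^4 = 16: Σ 2^(−ℓᵢ) = 2/16 + 2/16 + 1/16 + 2/16 + 2/16 + 2/16 + 2/16 + 2/16 + 2/16 = 17/16 = 1.0625.
Kraft's inequality requires Σ ≤ 1; here Σ = 1.0625 > 1, so no such prefix code exists.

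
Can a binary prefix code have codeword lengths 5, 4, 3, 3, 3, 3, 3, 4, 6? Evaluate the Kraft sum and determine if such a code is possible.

With common denominator 2^6 = 64: Σ 2^(−ℓᵢ) = 2/64 + 4/64 + 8/64 + 8/64 + 8/64 + 8/64 + 8/64 + 4/64 + 1/64 = 51/64 = 0.796875.
Kraft's inequality requires Σ ≤ 1; here Σ = 0.796875 ≤ 1, so such a prefix code exists.

0.796875; yes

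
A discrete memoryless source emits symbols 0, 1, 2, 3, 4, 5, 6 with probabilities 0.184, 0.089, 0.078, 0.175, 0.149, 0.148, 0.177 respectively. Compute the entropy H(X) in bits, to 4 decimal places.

2.7465 bits

H = −Σ pᵢ log₂ pᵢ.
−0.184·log₂(0.184) = 0.4494
−0.089·log₂(0.089) = 0.3106
−0.078·log₂(0.078) = 0.2871
−0.175·log₂(0.175) = 0.4401
−0.149·log₂(0.149) = 0.4092
−0.148·log₂(0.148) = 0.4079
−0.177·log₂(0.177) = 0.4422
Sum ≈ 2.7465 → 2.7465 bits.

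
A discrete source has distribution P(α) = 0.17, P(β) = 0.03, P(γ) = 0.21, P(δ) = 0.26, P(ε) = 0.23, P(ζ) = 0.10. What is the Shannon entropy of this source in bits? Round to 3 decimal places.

2.384 bits

H = −Σ pᵢ log₂ pᵢ.
−0.17·log₂(0.17) = 0.4346
−0.03·log₂(0.03) = 0.1518
−0.21·log₂(0.21) = 0.4728
−0.26·log₂(0.26) = 0.5053
−0.23·log₂(0.23) = 0.4877
−0.10·log₂(0.10) = 0.3322
Sum ≈ 2.3843 → 2.384 bits.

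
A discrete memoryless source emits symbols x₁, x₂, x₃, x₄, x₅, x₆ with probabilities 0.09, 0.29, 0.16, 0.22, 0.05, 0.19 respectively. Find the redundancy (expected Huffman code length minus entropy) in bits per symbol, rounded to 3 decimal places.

Entropy H = −Σ p log₂ p ≈ 2.4055 bits.
Huffman merges: 1/20+9/100→7/50; 7/50+4/25→3/10; 19/100+11/50→41/100; 29/100+3/10→59/100; 41/100+59/100→1. L = 61/25 ≈ 2.4400.
L − H = 2.4400 − 2.4055 = 0.035 bits.

0.035 bits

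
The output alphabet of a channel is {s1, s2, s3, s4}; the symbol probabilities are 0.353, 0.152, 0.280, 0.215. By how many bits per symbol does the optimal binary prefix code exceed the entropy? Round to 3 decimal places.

Entropy H = −Σ p log₂ p ≈ 1.9344 bits.
Huffman merges: 19/125+43/200→367/1000; 7/25+353/1000→633/1000; 367/1000+633/1000→1. L = 2 ≈ 2.0000.
L − H = 2.0000 − 1.9344 = 0.066 bits.

0.066 bits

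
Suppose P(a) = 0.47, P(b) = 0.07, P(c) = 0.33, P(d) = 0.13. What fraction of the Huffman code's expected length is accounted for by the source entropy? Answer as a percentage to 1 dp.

97.7%

Entropy H = −Σ p log₂ p ≈ 1.6910 bits.
Huffman merges: 7/100+13/100→1/5; 1/5+33/100→53/100; 47/100+53/100→1. L = 173/100 ≈ 1.7300.
Efficiency = H/L = 1.6910/1.7300 = 97.7%.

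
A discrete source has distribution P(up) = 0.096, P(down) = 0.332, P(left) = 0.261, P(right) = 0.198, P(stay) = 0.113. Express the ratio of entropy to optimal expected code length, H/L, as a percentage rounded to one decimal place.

98.5%

Entropy H = −Σ p log₂ p ≈ 2.1765 bits.
Huffman merges: 12/125+113/1000→209/1000; 99/500+209/1000→407/1000; 261/1000+83/250→593/1000; 407/1000+593/1000→1. L = 2209/1000 ≈ 2.2090.
Efficiency = H/L = 2.1765/2.2090 = 98.5%.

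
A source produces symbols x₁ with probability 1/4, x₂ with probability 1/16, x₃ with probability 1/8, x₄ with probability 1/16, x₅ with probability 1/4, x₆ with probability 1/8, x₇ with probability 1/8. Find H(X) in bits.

2.625 bits

Each probability is a power of 1/2, so log₂(1/p) is an integer.
H = Σ p·log₂(1/p) = 1/4·2 + 1/16·4 + 1/8·3 + 1/16·4 + 1/4·2 + 1/8·3 + 1/8·3 = 2.625 bits.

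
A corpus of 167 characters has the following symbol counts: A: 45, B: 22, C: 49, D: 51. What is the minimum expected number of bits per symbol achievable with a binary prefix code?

Probabilities are the counts divided by 167.
Repeatedly combine the two least-probable nodes; the expected code length is the sum of the merged weights.
merge 22/167 + 45/167 → 67/167
merge 49/167 + 51/167 → 100/167
merge 67/167 + 100/167 → 1
L = 67/167 + 100/167 + 1 = 2 bits/symbol.

2 bits/symbol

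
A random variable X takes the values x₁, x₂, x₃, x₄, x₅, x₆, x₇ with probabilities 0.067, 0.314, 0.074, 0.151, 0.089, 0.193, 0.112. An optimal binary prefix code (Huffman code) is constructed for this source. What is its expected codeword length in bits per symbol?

Repeatedly combine the two least-probable nodes; the expected code length is the sum of the merged weights.
merge 67/1000 + 37/500 → 141/1000
merge 89/1000 + 14/125 → 201/1000
merge 141/1000 + 151/1000 → 73/250
merge 193/1000 + 201/1000 → 197/500
merge 73/250 + 157/500 → 303/500
merge 197/500 + 303/500 → 1
L = 141/1000 + 201/1000 + 73/250 + 197/500 + 303/500 + 1 = 1317/500 = 2.634 bits/symbol.

2.634 bits/symbol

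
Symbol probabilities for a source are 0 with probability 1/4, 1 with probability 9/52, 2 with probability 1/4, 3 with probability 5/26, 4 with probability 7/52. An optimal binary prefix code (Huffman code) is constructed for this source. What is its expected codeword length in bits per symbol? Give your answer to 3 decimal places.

2.308 bits/symbol

Repeatedly combine the two least-probable nodes; the expected code length is the sum of the merged weights.
merge 7/52 + 9/52 → 4/13
merge 5/26 + 1/4 → 23/52
merge 1/4 + 4/13 → 29/52
merge 23/52 + 29/52 → 1
L = 4/13 + 23/52 + 29/52 + 1 = 30/13 ≈ 2.308 bits/symbol.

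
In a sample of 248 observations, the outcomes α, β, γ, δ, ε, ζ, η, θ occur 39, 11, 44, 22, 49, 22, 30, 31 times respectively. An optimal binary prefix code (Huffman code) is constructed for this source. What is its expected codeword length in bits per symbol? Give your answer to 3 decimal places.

Probabilities are the counts divided by 248.
Repeatedly combine the two least-probable nodes; the expected code length is the sum of the merged weights.
merge 11/248 + 11/124 → 33/248
merge 11/124 + 15/124 → 13/62
merge 1/8 + 33/248 → 8/31
merge 39/248 + 11/62 → 83/248
merge 49/248 + 13/62 → 101/248
merge 8/31 + 83/248 → 147/248
merge 101/248 + 147/248 → 1
L = 33/248 + 13/62 + 8/31 + 83/248 + 101/248 + 147/248 + 1 = 91/31 ≈ 2.935 bits/symbol.

2.935 bits/symbol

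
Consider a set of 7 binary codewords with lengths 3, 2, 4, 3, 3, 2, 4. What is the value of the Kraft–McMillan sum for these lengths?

1

With common denominator 2^4 = 16: Σ 2^(−ℓᵢ) = 2/16 + 4/16 + 1/16 + 2/16 + 2/16 + 4/16 + 1/16 = 16/16 = 1.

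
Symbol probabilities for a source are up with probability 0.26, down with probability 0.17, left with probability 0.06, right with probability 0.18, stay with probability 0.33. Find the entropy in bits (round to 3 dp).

H = −Σ pᵢ log₂ pᵢ.
−0.26·log₂(0.26) = 0.5053
−0.17·log₂(0.17) = 0.4346
−0.06·log₂(0.06) = 0.2435
−0.18·log₂(0.18) = 0.4453
−0.33·log₂(0.33) = 0.5278
Sum ≈ 2.1565 → 2.157 bits.

2.157 bits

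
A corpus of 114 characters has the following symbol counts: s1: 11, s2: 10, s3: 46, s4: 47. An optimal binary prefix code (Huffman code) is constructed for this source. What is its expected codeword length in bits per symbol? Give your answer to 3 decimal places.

Probabilities are the counts divided by 114.
Repeatedly combine the two least-probable nodes; the expected code length is the sum of the merged weights.
merge 5/57 + 11/114 → 7/38
merge 7/38 + 23/57 → 67/114
merge 47/114 + 67/114 → 1
L = 7/38 + 67/114 + 1 = 101/57 ≈ 1.772 bits/symbol.

1.772 bits/symbol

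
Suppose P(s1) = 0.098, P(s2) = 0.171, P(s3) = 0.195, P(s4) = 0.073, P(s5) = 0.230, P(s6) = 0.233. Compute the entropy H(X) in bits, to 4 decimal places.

2.4770 bits

H = −Σ pᵢ log₂ pᵢ.
−0.098·log₂(0.098) = 0.3284
−0.171·log₂(0.171) = 0.4357
−0.195·log₂(0.195) = 0.4599
−0.073·log₂(0.073) = 0.2756
−0.230·log₂(0.230) = 0.4877
−0.233·log₂(0.233) = 0.4897
Sum ≈ 2.4770 → 2.4770 bits.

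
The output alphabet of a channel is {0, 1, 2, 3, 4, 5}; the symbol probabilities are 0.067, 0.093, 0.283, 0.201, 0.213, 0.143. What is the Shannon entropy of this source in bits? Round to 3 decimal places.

H = −Σ pᵢ log₂ pᵢ.
−0.067·log₂(0.067) = 0.2613
−0.093·log₂(0.093) = 0.3187
−0.283·log₂(0.283) = 0.5154
−0.201·log₂(0.201) = 0.4653
−0.213·log₂(0.213) = 0.4752
−0.143·log₂(0.143) = 0.4012
Sum ≈ 2.4371 → 2.437 bits.

2.437 bits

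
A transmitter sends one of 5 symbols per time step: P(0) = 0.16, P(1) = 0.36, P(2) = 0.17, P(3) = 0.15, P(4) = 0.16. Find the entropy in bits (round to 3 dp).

2.222 bits

H = −Σ pᵢ log₂ pᵢ.
−0.16·log₂(0.16) = 0.4230
−0.36·log₂(0.36) = 0.5306
−0.17·log₂(0.17) = 0.4346
−0.15·log₂(0.15) = 0.4105
−0.16·log₂(0.16) = 0.4230
Sum ≈ 2.2218 → 2.222 bits.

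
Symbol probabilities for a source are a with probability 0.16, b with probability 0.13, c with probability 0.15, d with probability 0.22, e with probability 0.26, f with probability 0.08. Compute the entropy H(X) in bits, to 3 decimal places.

2.494 bits

H = −Σ pᵢ log₂ pᵢ.
−0.16·log₂(0.16) = 0.4230
−0.13·log₂(0.13) = 0.3826
−0.15·log₂(0.15) = 0.4105
−0.22·log₂(0.22) = 0.4806
−0.26·log₂(0.26) = 0.5053
−0.08·log₂(0.08) = 0.2915
Sum ≈ 2.4936 → 2.494 bits.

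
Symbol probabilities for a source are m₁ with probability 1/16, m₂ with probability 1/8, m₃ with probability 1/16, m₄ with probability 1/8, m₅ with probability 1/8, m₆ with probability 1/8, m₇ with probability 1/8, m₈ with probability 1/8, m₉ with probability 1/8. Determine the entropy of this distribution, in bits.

3.125 bits

Each probability is a power of 1/2, so log₂(1/p) is an integer.
H = Σ p·log₂(1/p) = 1/16·4 + 1/8·3 + 1/16·4 + 1/8·3 + 1/8·3 + 1/8·3 + 1/8·3 + 1/8·3 + 1/8·3 = 3.125 bits.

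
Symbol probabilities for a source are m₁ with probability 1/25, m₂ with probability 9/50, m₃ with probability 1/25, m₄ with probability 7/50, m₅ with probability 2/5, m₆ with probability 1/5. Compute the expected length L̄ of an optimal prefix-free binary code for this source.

Repeatedly combine the two least-probable nodes; the expected code length is the sum of the merged weights.
merge 1/25 + 1/25 → 2/25
merge 2/25 + 7/50 → 11/50
merge 9/50 + 1/5 → 19/50
merge 11/50 + 19/50 → 3/5
merge 2/5 + 3/5 → 1
L = 2/25 + 11/50 + 19/50 + 3/5 + 1 = 57/25 = 2.28 bits/symbol.

2.28 bits/symbol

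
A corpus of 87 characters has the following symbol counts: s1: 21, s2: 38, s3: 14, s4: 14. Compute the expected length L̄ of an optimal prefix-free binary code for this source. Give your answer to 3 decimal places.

Probabilities are the counts divided by 87.
Repeatedly combine the two least-probable nodes; the expected code length is the sum of the merged weights.
merge 14/87 + 14/87 → 28/87
merge 7/29 + 28/87 → 49/87
merge 38/87 + 49/87 → 1
L = 28/87 + 49/87 + 1 = 164/87 ≈ 1.885 bits/symbol.

1.885 bits/symbol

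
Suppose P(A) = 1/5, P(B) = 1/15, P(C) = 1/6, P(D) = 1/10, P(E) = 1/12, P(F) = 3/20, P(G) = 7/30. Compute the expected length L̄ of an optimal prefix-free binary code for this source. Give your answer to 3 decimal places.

Repeatedly combine the two least-probable nodes; the expected code length is the sum of the merged weights.
merge 1/15 + 1/12 → 3/20
merge 1/10 + 3/20 → 1/4
merge 3/20 + 1/6 → 19/60
merge 1/5 + 7/30 → 13/30
merge 1/4 + 19/60 → 17/30
merge 13/30 + 17/30 → 1
L = 3/20 + 1/4 + 19/60 + 13/30 + 17/30 + 1 = 163/60 ≈ 2.717 bits/symbol.

2.717 bits/symbol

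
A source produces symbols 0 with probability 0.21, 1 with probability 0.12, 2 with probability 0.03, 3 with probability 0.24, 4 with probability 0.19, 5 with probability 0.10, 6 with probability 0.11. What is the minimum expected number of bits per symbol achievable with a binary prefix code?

Repeatedly combine the two least-probable nodes; the expected code length is the sum of the merged weights.
merge 3/100 + 1/10 → 13/100
merge 11/100 + 3/25 → 23/100
merge 13/100 + 19/100 → 8/25
merge 21/100 + 23/100 → 11/25
merge 6/25 + 8/25 → 14/25
merge 11/25 + 14/25 → 1
L = 13/100 + 23/100 + 8/25 + 11/25 + 14/25 + 1 = 67/25 = 2.68 bits/symbol.

2.68 bits/symbol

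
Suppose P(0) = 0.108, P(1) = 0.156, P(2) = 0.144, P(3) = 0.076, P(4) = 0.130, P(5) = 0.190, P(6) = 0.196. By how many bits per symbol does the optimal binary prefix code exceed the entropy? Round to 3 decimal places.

Entropy H = −Σ p log₂ p ≈ 2.7488 bits.
Huffman merges: 19/250+27/250→23/125; 13/100+18/125→137/500; 39/250+23/125→17/50; 19/100+49/250→193/500; 137/500+17/50→307/500; 193/500+307/500→1. L = 1399/500 ≈ 2.7980.
L − H = 2.7980 − 2.7488 = 0.049 bits.

0.049 bits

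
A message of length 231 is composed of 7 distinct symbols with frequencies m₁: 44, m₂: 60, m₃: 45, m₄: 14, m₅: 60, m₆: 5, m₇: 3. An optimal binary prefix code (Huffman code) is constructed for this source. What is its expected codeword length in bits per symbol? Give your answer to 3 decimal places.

2.416 bits/symbol

Probabilities are the counts divided by 231.
Repeatedly combine the two least-probable nodes; the expected code length is the sum of the merged weights.
merge 1/77 + 5/231 → 8/231
merge 8/231 + 2/33 → 2/21
merge 2/21 + 4/21 → 2/7
merge 15/77 + 20/77 → 5/11
merge 20/77 + 2/7 → 6/11
merge 5/11 + 6/11 → 1
L = 8/231 + 2/21 + 2/7 + 5/11 + 6/11 + 1 = 186/77 ≈ 2.416 bits/symbol.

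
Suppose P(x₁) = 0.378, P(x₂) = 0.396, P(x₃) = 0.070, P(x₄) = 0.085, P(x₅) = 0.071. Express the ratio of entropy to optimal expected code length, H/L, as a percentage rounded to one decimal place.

Entropy H = −Σ p log₂ p ≈ 1.9016 bits.
Huffman merges: 7/100+71/1000→141/1000; 17/200+141/1000→113/500; 113/500+189/500→151/250; 99/250+151/250→1. L = 1971/1000 ≈ 1.9710.
Efficiency = H/L = 1.9016/1.9710 = 96.5%.

96.5%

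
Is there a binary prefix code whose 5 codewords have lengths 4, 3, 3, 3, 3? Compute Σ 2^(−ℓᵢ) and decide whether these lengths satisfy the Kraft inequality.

With common denominator 2^4 = 16: Σ 2^(−ℓᵢ) = 1/16 + 2/16 + 2/16 + 2/16 + 2/16 = 9/16 = 0.5625.
Kraft's inequality requires Σ ≤ 1; here Σ = 0.5625 ≤ 1, so such a prefix code exists.

0.5625; yes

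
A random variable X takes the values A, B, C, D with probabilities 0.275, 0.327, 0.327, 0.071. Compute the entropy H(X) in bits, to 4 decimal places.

1.8378 bits

H = −Σ pᵢ log₂ pᵢ.
−0.275·log₂(0.275) = 0.5122
−0.327·log₂(0.327) = 0.5273
−0.327·log₂(0.327) = 0.5273
−0.071·log₂(0.071) = 0.2709
Sum ≈ 1.8378 → 1.8378 bits.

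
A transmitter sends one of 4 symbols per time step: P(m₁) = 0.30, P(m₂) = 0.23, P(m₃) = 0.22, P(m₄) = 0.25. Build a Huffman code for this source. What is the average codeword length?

Repeatedly combine the two least-probable nodes; the expected code length is the sum of the merged weights.
merge 11/50 + 23/100 → 9/20
merge 1/4 + 3/10 → 11/20
merge 9/20 + 11/20 → 1
L = 9/20 + 11/20 + 1 = 2 bits/symbol.

2 bits/symbol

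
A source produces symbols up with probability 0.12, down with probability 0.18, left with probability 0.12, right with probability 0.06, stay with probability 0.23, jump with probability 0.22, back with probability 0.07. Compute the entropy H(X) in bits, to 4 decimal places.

H = −Σ pᵢ log₂ pᵢ.
−0.12·log₂(0.12) = 0.3671
−0.18·log₂(0.18) = 0.4453
−0.12·log₂(0.12) = 0.3671
−0.06·log₂(0.06) = 0.2435
−0.23·log₂(0.23) = 0.4877
−0.22·log₂(0.22) = 0.4806
−0.07·log₂(0.07) = 0.2686
Sum ≈ 2.6598 → 2.6598 bits.

2.6598 bits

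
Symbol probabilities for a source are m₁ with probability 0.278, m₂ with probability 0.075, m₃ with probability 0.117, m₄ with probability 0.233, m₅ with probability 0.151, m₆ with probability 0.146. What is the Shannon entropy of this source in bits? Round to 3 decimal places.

2.463 bits

H = −Σ pᵢ log₂ pᵢ.
−0.278·log₂(0.278) = 0.5134
−0.075·log₂(0.075) = 0.2803
−0.117·log₂(0.117) = 0.3622
−0.233·log₂(0.233) = 0.4897
−0.151·log₂(0.151) = 0.4118
−0.146·log₂(0.146) = 0.4053
Sum ≈ 2.4627 → 2.463 bits.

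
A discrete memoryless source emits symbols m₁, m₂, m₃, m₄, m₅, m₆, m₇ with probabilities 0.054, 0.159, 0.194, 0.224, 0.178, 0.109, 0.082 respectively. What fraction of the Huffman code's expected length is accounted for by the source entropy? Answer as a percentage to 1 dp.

98.6%

Entropy H = −Σ p log₂ p ≈ 2.6793 bits.
Huffman merges: 27/500+41/500→17/125; 109/1000+17/125→49/200; 159/1000+89/500→337/1000; 97/500+28/125→209/500; 49/200+337/1000→291/500; 209/500+291/500→1. L = 1359/500 ≈ 2.7180.
Efficiency = H/L = 2.6793/2.7180 = 98.6%.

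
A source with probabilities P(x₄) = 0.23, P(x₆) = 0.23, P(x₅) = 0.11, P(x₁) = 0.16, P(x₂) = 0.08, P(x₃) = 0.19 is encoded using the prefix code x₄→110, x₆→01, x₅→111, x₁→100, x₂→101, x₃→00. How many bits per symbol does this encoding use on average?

L̄ = Σ pᵢ·ℓᵢ = 0.23·3 + 0.23·2 + 0.11·3 + 0.16·3 + 0.08·3 + 0.19·2 = 2.58 bits/symbol.

2.58 bits/symbol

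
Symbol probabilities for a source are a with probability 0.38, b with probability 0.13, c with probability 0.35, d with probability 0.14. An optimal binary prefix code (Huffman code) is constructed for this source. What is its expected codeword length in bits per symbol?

1.89 bits/symbol

Repeatedly combine the two least-probable nodes; the expected code length is the sum of the merged weights.
merge 13/100 + 7/50 → 27/100
merge 27/100 + 7/20 → 31/50
merge 19/50 + 31/50 → 1
L = 27/100 + 31/50 + 1 = 189/100 = 1.89 bits/symbol.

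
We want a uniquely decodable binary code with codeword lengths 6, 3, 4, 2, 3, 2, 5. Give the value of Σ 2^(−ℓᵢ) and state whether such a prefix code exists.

0.859375; yes

With common denominator 2^6 = 64: Σ 2^(−ℓᵢ) = 1/64 + 8/64 + 4/64 + 16/64 + 8/64 + 16/64 + 2/64 = 55/64 = 0.859375.
Kraft's inequality requires Σ ≤ 1; here Σ = 0.859375 ≤ 1, so such a prefix code exists.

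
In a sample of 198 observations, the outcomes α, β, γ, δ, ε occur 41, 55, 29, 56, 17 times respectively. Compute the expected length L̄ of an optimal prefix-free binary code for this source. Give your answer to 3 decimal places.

2.232 bits/symbol

Probabilities are the counts divided by 198.
Repeatedly combine the two least-probable nodes; the expected code length is the sum of the merged weights.
merge 17/198 + 29/198 → 23/99
merge 41/198 + 23/99 → 29/66
merge 5/18 + 28/99 → 37/66
merge 29/66 + 37/66 → 1
L = 23/99 + 29/66 + 37/66 + 1 = 221/99 ≈ 2.232 bits/symbol.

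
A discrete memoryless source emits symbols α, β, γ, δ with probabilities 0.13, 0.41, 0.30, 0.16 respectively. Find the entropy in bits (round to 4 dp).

H = −Σ pᵢ log₂ pᵢ.
−0.13·log₂(0.13) = 0.3826
−0.41·log₂(0.41) = 0.5274
−0.30·log₂(0.30) = 0.5211
−0.16·log₂(0.16) = 0.4230
Sum ≈ 1.8541 → 1.8541 bits.

1.8541 bits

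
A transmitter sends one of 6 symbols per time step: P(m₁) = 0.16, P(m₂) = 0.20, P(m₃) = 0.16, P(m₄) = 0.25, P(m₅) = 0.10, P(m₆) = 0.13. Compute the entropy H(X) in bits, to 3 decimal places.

H = −Σ pᵢ log₂ pᵢ.
−0.16·log₂(0.16) = 0.4230
−0.20·log₂(0.20) = 0.4644
−0.16·log₂(0.16) = 0.4230
−0.25·log₂(0.25) = 0.5000
−0.10·log₂(0.10) = 0.3322
−0.13·log₂(0.13) = 0.3826
Sum ≈ 2.5253 → 2.525 bits.

2.525 bits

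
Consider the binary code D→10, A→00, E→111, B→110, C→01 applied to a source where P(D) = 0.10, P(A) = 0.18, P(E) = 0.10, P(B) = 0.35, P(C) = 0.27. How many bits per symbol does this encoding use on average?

2.45 bits/symbol

L̄ = Σ pᵢ·ℓᵢ = 0.10·2 + 0.18·2 + 0.10·3 + 0.35·3 + 0.27·2 = 2.45 bits/symbol.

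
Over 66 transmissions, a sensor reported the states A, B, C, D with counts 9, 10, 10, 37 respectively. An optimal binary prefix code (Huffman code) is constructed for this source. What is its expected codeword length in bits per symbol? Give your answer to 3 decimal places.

Probabilities are the counts divided by 66.
Repeatedly combine the two least-probable nodes; the expected code length is the sum of the merged weights.
merge 3/22 + 5/33 → 19/66
merge 5/33 + 19/66 → 29/66
merge 29/66 + 37/66 → 1
L = 19/66 + 29/66 + 1 = 19/11 ≈ 1.727 bits/symbol.

1.727 bits/symbol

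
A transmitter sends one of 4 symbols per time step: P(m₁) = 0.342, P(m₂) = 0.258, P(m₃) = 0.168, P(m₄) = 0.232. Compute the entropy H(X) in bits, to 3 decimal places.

H = −Σ pᵢ log₂ pᵢ.
−0.342·log₂(0.342) = 0.5294
−0.258·log₂(0.258) = 0.5043
−0.168·log₂(0.168) = 0.4323
−0.232·log₂(0.232) = 0.4890
Sum ≈ 1.9550 → 1.955 bits.

1.955 bits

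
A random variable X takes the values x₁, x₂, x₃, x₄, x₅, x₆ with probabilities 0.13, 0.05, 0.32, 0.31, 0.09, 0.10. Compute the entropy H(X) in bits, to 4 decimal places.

2.2934 bits

H = −Σ pᵢ log₂ pᵢ.
−0.13·log₂(0.13) = 0.3826
−0.05·log₂(0.05) = 0.2161
−0.32·log₂(0.32) = 0.5260
−0.31·log₂(0.31) = 0.5238
−0.09·log₂(0.09) = 0.3127
−0.10·log₂(0.10) = 0.3322
Sum ≈ 2.2934 → 2.2934 bits.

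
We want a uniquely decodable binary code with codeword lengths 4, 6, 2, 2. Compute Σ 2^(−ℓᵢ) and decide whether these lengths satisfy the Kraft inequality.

0.578125; yes

With common denominator 2^6 = 64: Σ 2^(−ℓᵢ) = 4/64 + 1/64 + 16/64 + 16/64 = 37/64 = 0.578125.
Kraft's inequality requires Σ ≤ 1; here Σ = 0.578125 ≤ 1, so such a prefix code exists.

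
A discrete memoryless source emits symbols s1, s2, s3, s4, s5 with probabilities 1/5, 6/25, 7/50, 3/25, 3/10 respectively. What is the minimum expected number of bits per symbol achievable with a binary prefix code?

2.26 bits/symbol

Repeatedly combine the two least-probable nodes; the expected code length is the sum of the merged weights.
merge 3/25 + 7/50 → 13/50
merge 1/5 + 6/25 → 11/25
merge 13/50 + 3/10 → 14/25
merge 11/25 + 14/25 → 1
L = 13/50 + 11/25 + 14/25 + 1 = 113/50 = 2.26 bits/symbol.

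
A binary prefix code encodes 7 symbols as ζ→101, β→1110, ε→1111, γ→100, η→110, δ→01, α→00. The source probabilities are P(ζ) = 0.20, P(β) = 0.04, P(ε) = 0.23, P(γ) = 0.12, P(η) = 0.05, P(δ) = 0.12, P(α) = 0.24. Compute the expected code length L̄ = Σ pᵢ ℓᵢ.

2.91 bits/symbol

L̄ = Σ pᵢ·ℓᵢ = 0.20·3 + 0.04·4 + 0.23·4 + 0.12·3 + 0.05·3 + 0.12·2 + 0.24·2 = 2.91 bits/symbol.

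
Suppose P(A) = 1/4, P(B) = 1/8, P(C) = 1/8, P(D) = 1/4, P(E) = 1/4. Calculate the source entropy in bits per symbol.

Each probability is a power of 1/2, so log₂(1/p) is an integer.
H = Σ p·log₂(1/p) = 1/4·2 + 1/8·3 + 1/8·3 + 1/4·2 + 1/4·2 = 2.25 bits.

2.25 bits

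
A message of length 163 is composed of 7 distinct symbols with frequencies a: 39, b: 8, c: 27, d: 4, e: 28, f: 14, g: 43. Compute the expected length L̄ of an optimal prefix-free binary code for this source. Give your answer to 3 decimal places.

2.558 bits/symbol

Probabilities are the counts divided by 163.
Repeatedly combine the two least-probable nodes; the expected code length is the sum of the merged weights.
merge 4/163 + 8/163 → 12/163
merge 12/163 + 14/163 → 26/163
merge 26/163 + 27/163 → 53/163
merge 28/163 + 39/163 → 67/163
merge 43/163 + 53/163 → 96/163
merge 67/163 + 96/163 → 1
L = 12/163 + 26/163 + 53/163 + 67/163 + 96/163 + 1 = 417/163 ≈ 2.558 bits/symbol.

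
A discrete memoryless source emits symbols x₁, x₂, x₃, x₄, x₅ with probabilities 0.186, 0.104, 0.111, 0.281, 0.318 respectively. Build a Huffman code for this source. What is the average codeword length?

Repeatedly combine the two least-probable nodes; the expected code length is the sum of the merged weights.
merge 13/125 + 111/1000 → 43/200
merge 93/500 + 43/200 → 401/1000
merge 281/1000 + 159/500 → 599/1000
merge 401/1000 + 599/1000 → 1
L = 43/200 + 401/1000 + 599/1000 + 1 = 443/200 = 2.215 bits/symbol.

2.215 bits/symbol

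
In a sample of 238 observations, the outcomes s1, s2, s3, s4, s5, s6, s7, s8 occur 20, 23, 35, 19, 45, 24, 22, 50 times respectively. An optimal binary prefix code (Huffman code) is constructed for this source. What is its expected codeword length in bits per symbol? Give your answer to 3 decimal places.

Probabilities are the counts divided by 238.
Repeatedly combine the two least-probable nodes; the expected code length is the sum of the merged weights.
merge 19/238 + 10/119 → 39/238
merge 11/119 + 23/238 → 45/238
merge 12/119 + 5/34 → 59/238
merge 39/238 + 45/238 → 6/17
merge 45/238 + 25/119 → 95/238
merge 59/238 + 6/17 → 143/238
merge 95/238 + 143/238 → 1
L = 39/238 + 45/238 + 59/238 + 6/17 + 95/238 + 143/238 + 1 = 703/238 ≈ 2.954 bits/symbol.

2.954 bits/symbol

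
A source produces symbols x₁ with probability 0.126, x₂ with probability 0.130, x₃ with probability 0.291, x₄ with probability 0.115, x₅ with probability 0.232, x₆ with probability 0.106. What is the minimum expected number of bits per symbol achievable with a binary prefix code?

2.477 bits/symbol

Repeatedly combine the two least-probable nodes; the expected code length is the sum of the merged weights.
merge 53/500 + 23/200 → 221/1000
merge 63/500 + 13/100 → 32/125
merge 221/1000 + 29/125 → 453/1000
merge 32/125 + 291/1000 → 547/1000
merge 453/1000 + 547/1000 → 1
L = 221/1000 + 32/125 + 453/1000 + 547/1000 + 1 = 2477/1000 = 2.477 bits/symbol.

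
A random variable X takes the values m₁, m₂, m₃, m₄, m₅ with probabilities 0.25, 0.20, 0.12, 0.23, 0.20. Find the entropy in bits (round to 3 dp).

H = −Σ pᵢ log₂ pᵢ.
−0.25·log₂(0.25) = 0.5000
−0.20·log₂(0.20) = 0.4644
−0.12·log₂(0.12) = 0.3671
−0.23·log₂(0.23) = 0.4877
−0.20·log₂(0.20) = 0.4644
Sum ≈ 2.2835 → 2.284 bits.

2.284 bits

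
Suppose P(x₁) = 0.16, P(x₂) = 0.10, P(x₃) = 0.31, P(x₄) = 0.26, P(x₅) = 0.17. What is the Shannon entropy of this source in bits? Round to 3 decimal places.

2.219 bits

H = −Σ pᵢ log₂ pᵢ.
−0.16·log₂(0.16) = 0.4230
−0.10·log₂(0.10) = 0.3322
−0.31·log₂(0.31) = 0.5238
−0.26·log₂(0.26) = 0.5053
−0.17·log₂(0.17) = 0.4346
Sum ≈ 2.2189 → 2.219 bits.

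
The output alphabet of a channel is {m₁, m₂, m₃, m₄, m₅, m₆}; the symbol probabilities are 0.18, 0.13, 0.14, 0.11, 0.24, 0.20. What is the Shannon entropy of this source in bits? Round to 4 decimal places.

2.5339 bits

H = −Σ pᵢ log₂ pᵢ.
−0.18·log₂(0.18) = 0.4453
−0.13·log₂(0.13) = 0.3826
−0.14·log₂(0.14) = 0.3971
−0.11·log₂(0.11) = 0.3503
−0.24·log₂(0.24) = 0.4941
−0.20·log₂(0.20) = 0.4644
Sum ≈ 2.5339 → 2.5339 bits.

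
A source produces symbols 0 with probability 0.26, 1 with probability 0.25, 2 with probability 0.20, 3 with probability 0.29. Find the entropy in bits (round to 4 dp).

H = −Σ pᵢ log₂ pᵢ.
−0.26·log₂(0.26) = 0.5053
−0.25·log₂(0.25) = 0.5000
−0.20·log₂(0.20) = 0.4644
−0.29·log₂(0.29) = 0.5179
Sum ≈ 1.9876 → 1.9876 bits.

1.9876 bits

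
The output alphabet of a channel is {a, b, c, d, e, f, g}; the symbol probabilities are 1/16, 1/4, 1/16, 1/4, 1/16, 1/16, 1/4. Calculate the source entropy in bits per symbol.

Each probability is a power of 1/2, so log₂(1/p) is an integer.
H = Σ p·log₂(1/p) = 1/16·4 + 1/4·2 + 1/16·4 + 1/4·2 + 1/16·4 + 1/16·4 + 1/4·2 = 2.5 bits.

2.5 bits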